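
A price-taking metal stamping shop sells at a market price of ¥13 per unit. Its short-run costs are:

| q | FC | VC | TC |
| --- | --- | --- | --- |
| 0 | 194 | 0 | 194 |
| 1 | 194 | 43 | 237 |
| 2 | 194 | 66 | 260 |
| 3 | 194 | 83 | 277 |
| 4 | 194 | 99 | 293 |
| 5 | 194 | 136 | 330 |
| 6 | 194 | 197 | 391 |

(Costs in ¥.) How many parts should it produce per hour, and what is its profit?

q = 0 (shut down); profit = -¥194

Compute π = P·q − TC at each output: q=0: -194; q=1: -224; q=2: -234; q=3: -238; q=4: -241; q=5: -265; q=6: -313.
Profit is highest at q = 0. Equivalently, the lowest AVC in the table is 99/4 ≈ ¥24.75 at q = 4, and P = ¥13 falls below it — price never covers variable cost, so the firm shuts down and loses only its fixed cost.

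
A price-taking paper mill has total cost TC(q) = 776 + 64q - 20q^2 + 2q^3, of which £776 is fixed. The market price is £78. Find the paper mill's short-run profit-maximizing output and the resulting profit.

Profit = -£384 at q = 7

AVC = 64 - 20q + 2q^2; min AVC = £14 at q = 5. Since P = £78 ≥ min AVC, the firm produces.
MC = 64 - 40q + 6q^2. Setting P = MC and taking the root on the rising branch gives q* = 7.
TR = 78·7 = 546. TC = 776 + 154 = 930. Profit = 546 − 930 = -£384.
By producing, the firm covers all variable cost plus £392 of fixed cost; shutting down would lose the full £776.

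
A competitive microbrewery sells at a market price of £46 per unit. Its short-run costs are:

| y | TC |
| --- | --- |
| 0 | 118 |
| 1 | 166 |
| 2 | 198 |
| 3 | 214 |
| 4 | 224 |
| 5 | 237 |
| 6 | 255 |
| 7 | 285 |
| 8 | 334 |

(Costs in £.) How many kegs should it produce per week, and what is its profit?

y = 7; profit = £37

Profit at each row (π = 46y − TC): y=0: -118; y=1: -120; y=2: -106; y=3: -76; y=4: -40; y=5: -7; y=6: 21; y=7: 37; y=8: 34.
Profit is maximized at y = 7. AVC there is 167/7 = £23.86 ≤ P, so producing beats shutting down (which would give -£118).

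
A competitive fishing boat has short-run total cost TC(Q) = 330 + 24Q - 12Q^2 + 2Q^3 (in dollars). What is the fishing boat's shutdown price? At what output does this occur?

$6 per unit, at Q = 3

The firm shuts down when price falls below the minimum of average variable cost. AVC = VC/Q = 24 - 12Q + 2Q^2.
At the minimum of AVC, MC = AVC. MC = 24 - 24Q + 6Q^2; setting MC = AVC gives 4Q^2 - 12Q = 0, so Q = 3. min AVC = 6.
The firm shuts down for any P below $6.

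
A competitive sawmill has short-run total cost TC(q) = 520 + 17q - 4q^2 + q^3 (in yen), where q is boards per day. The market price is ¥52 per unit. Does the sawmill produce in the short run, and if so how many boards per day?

Produce at q = 5

From TC, MC = TC'(q) = 17 - 8q + 3q^2 and AVC = VC/q = 17 - 4q + q^2.
AVC is minimized where dAVC/dq = -4 + 2q = 0, at q = 2; min AVC = 17 - 4·2 + 2^2 = ¥13.
P = ¥52 exceeds min AVC = ¥13, so the firm stays open.
P = MC gives -35 - 8q + 3q^2 = 0, with roots -7/3 and 5. Take the larger (rising MC): q* = 5.
Check: AVC at q = 5 is ¥22 ≤ P, so revenue covers variable cost.
Profit = P·q − TC = 52·5 − 630 = -¥370, a loss, but smaller than the ¥520 fixed cost the firm would lose by shutting down.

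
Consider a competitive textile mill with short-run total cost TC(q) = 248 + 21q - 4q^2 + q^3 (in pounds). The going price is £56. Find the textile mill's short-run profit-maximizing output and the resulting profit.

Profit = -£98 at q = 5

AVC = 21 - 4q + q^2; min AVC = £17 at q = 2. Since P = £56 ≥ min AVC, the firm produces.
With MC = 21 - 8q + 3q^2, P = MC on the upward-sloping part at q* = 5.
TR = 56·5 = 280. TC = 248 + 130 = 378. Profit = 280 − 378 = -£98.
By producing, the firm covers all variable cost plus £150 of fixed cost; shutting down would lose the full £248.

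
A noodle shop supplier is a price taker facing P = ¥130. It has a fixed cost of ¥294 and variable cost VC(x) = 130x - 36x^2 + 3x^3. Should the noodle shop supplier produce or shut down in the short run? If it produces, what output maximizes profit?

Produce at x = 8

Variable cost is VC = 130x - 36x^2 + 3x^3, so AVC = VC/x = 130 - 36x + 3x^2 and MC = dTC/dx = 130 - 72x + 9x^2.
AVC is minimized where dAVC/dx = -36 + 6x = 0, at x = 6; min AVC = 130 - 36·6 + 3·6^2 = ¥22.
P = ¥130 exceeds min AVC = ¥22, so the firm stays open.
Solving P = MC: -72x + 9x^2 = 0 ⇒ x = 0 or 8. On the upward-sloping branch, x* = 8.
Check: AVC at x = 8 is ¥34 ≤ P, so revenue covers variable cost.
Profit = P·x − TC = 130·8 − 566 = ¥474.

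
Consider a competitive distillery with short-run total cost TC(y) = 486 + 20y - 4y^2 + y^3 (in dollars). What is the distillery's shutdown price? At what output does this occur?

$16 per unit, at y = 2

Short-run supply begins at min AVC. From VC = 20y - 4y^2 + y^3, AVC = 20 - 4y + y^2.
At the minimum of AVC, MC = AVC. MC = 20 - 8y + 3y^2; setting MC = AVC gives 2y^2 - 4y = 0, so y = 2. min AVC = 16.
The firm shuts down for any P below $16.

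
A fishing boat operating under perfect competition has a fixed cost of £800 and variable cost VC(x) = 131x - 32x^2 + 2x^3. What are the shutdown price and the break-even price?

Shutdown price = £3; break-even price = £91

AVC = 131 - 32x + 2x^2; minimized at x = 8, giving min AVC = £3. That is the shutdown price.
ATC = 800/x + 131 - 32x + 2x^2. Setting dATC/dx = −800/x^2 − 32 + 4x = 0 gives x = 10 (since 4·10^3 − 32·10^2 = 800).
min ATC = 800/10 + 131 − 32·10 + 2·10^2 = £91. That is the break-even price.
For £3 ≤ P < £91 the firm produces at a loss; below £3 it shuts down.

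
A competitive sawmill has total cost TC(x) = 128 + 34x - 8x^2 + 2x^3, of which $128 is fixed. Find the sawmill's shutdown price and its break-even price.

Shutdown price = $26; break-even price = $66

AVC = 34 - 8x + 2x^2; minimized at x = 2, giving min AVC = $26. That is the shutdown price.
ATC = 128/x + 34 - 8x + 2x^2. Setting dATC/dx = −128/x^2 − 8 + 4x = 0 gives x = 4 (since 4·4^3 − 8·4^2 = 128).
min ATC = 128/4 + 34 − 8·4 + 2·4^2 = $66. That is the break-even price.
Between these two prices the firm operates at a loss; above $66 it earns a profit.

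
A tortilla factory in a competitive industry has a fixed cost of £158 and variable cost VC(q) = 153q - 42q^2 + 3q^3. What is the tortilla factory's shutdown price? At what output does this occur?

Short-run supply begins at min AVC. From VC = 153q - 42q^2 + 3q^3, AVC = 153 - 42q + 3q^2.
dAVC/dq = -42 + 6q = 0 gives q = 7. min AVC = 153 - 42·7 + 3·7^2 = 6.
For P < £6 the firm produces nothing.

£6 per unit, at q = 7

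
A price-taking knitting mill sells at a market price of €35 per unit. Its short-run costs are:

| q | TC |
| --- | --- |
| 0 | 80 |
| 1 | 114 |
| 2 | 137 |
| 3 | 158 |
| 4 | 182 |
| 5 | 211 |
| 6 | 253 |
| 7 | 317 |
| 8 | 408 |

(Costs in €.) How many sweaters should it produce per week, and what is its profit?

q = 5; profit = -€36

Tabulate TR − TC: q=0: -80; q=1: -79; q=2: -67; q=3: -53; q=4: -42; q=5: -36; q=6: -43; q=7: -72; q=8: -128.
Profit is maximized at q = 5. AVC there is 131/5 = €26.20 ≤ P, so producing beats shutting down (which would give -€80).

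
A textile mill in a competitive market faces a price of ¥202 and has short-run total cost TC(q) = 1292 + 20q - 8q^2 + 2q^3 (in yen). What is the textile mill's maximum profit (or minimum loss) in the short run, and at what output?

Profit = -¥312 at q = 7

AVC = 20 - 8q + 2q^2 has its minimum ¥12 at q = 2; price ¥202 clears that bar, so the firm operates.
With MC = 20 - 16q + 6q^2, P = MC on the upward-sloping part at q* = 7.
TR = 202·7 = 1414. TC = 1292 + 434 = 1726. Profit = 1414 − 1726 = -¥312.
By producing, the firm covers all variable cost plus ¥980 of fixed cost; shutting down would lose the full ¥1292.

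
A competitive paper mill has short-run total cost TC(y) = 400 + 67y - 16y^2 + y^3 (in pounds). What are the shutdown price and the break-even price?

Shutdown price = £3; break-even price = £47

Shutdown price = min AVC. AVC = 67 - 16y + y^2, with vertex at y = 8 and minimum £3.
ATC = 400/y + 67 - 16y + y^2. Setting dATC/dy = −400/y^2 − 16 + 2y = 0 gives y = 10 (since 2·10^3 − 16·10^2 = 400).
min ATC = 400/10 + 67 − 16·10 + 10^2 = £47. That is the break-even price.
Between these two prices the firm operates at a loss; above £47 it earns a profit.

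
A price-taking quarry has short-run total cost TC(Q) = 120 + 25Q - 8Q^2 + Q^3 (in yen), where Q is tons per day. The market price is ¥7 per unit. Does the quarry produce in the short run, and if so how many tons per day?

Variable cost is VC = 25Q - 8Q^2 + Q^3, so AVC = VC/Q = 25 - 8Q + Q^2 and MC = dTC/dQ = 25 - 16Q + 3Q^2.
AVC hits its minimum where MC = AVC, at Q = 4, giving min AVC = 25 - 8·4 + 4^2 = ¥9.
Since P = ¥7 < min AVC = ¥9, price fails to cover variable cost at any output.
Best response: produce nothing and absorb the ¥120 fixed cost.

Shut down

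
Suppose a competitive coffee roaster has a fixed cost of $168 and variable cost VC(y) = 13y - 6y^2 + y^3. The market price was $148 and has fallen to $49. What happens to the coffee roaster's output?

MC = 13 - 12y + 3y^2; the shutdown threshold is min AVC = $4 (at y = 3).
With P = $148 above the shutdown price, P = MC gives y = 9.
At P = $49 ≥ min AVC, set P = MC: y = 6. The firm stays open but cuts output.

Output falls from 9 to 6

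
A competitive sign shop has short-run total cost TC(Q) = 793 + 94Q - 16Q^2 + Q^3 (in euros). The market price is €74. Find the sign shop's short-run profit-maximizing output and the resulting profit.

AVC = 94 - 16Q + Q^2; min AVC = €30 at Q = 8. Since P = €74 ≥ min AVC, the firm produces.
With MC = 94 - 32Q + 3Q^2, P = MC on the upward-sloping part at Q* = 10.
TR = 74·10 = 740. TC = 793 + 340 = 1133. Profit = 740 − 1133 = -€393.
That loss of €393 beats the €793 the firm would lose by shutting down; producing recovers €400 of fixed cost.

Profit = -€393 at Q = 10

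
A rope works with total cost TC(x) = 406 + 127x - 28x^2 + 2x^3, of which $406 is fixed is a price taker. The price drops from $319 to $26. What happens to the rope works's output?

AVC = 127 - 28x + 2x^2, minimized at x = 7 where min AVC = $29. MC = 127 - 56x + 6x^2.
At P = $319 ≥ min AVC, set P = MC on the rising branch: x = 12.
At P = $26 < min AVC = $29, price no longer covers variable cost at any output, so the firm shuts down: x = 0.

Output falls from 12 to 0 (the firm shuts down)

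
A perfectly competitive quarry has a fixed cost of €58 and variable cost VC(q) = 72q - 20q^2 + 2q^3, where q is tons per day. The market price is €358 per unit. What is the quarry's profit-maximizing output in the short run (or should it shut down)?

Variable cost is VC = 72q - 20q^2 + 2q^3, so AVC = VC/q = 72 - 20q + 2q^2 and MC = dTC/dq = 72 - 40q + 6q^2.
The AVC parabola has its vertex at q = 20/4 = 5, where AVC = 72 - 20·5 + 2·5^2 = €22.
P = €358 exceeds min AVC = €22, so the firm stays open.
P = MC gives -286 - 40q + 6q^2 = 0, with roots -13/3 and 11. Take the larger (rising MC): q* = 11.
Check: AVC at q = 11 is €94 ≤ P, so revenue covers variable cost.
Profit = P·q − TC = 358·11 − 1092 = €2846.

Produce at q = 11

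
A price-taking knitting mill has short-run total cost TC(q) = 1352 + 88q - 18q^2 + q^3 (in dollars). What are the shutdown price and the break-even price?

AVC = 88 - 18q + q^2; minimized at q = 9, giving min AVC = $7. That is the shutdown price.
ATC = 1352/q + 88 - 18q + q^2. Setting dATC/dq = −1352/q^2 − 18 + 2q = 0 gives q = 13 (since 2·13^3 − 18·13^2 = 1352).
min ATC = 1352/13 + 88 − 18·13 + 13^2 = $127. That is the break-even price.
Between these two prices the firm operates at a loss; above $127 it earns a profit.

Shutdown price = $7; break-even price = $127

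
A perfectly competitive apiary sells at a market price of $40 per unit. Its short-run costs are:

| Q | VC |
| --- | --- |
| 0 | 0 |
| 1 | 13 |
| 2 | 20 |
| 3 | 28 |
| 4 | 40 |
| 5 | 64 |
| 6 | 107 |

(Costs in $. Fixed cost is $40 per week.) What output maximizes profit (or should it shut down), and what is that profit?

Compute π = P·Q − TC at each output: Q=0: -40; Q=1: -13; Q=2: 20; Q=3: 52; Q=4: 80; Q=5: 96; Q=6: 93.
Profit is maximized at Q = 5. AVC there is 64/5 = $12.80 ≤ P, so producing beats shutting down (which would give -$40).

Q = 5; profit = $96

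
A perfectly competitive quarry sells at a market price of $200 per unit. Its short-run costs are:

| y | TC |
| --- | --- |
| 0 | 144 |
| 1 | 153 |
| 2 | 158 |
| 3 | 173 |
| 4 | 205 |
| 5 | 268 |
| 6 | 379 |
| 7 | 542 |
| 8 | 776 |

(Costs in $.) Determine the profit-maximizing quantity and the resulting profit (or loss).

Compute π = P·y − TC at each output: y=0: -144; y=1: 47; y=2: 242; y=3: 427; y=4: 595; y=5: 732; y=6: 821; y=7: 858; y=8: 824.
Profit is maximized at y = 7. AVC there is 398/7 = $56.86 ≤ P, so producing beats shutting down (which would give -$144).

y = 7; profit = $858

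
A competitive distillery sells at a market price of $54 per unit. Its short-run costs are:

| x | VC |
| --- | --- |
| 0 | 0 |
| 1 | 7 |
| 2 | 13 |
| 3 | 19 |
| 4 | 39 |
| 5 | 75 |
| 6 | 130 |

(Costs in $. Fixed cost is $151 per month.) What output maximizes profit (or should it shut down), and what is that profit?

Profit at each row (π = 54x − TC): x=0: -151; x=1: -104; x=2: -56; x=3: -8; x=4: 26; x=5: 44; x=6: 43.
Profit is maximized at x = 5. AVC there is 75/5 = $15 ≤ P, so producing beats shutting down (which would give -$151).

x = 5; profit = $44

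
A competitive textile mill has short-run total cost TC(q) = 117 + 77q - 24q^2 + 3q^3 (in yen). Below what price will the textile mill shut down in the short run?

Short-run supply begins at min AVC. From VC = 77q - 24q^2 + 3q^3, AVC = 77 - 24q + 3q^2.
At the minimum of AVC, MC = AVC. MC = 77 - 48q + 9q^2; setting MC = AVC gives 6q^2 - 24q = 0, so q = 4. min AVC = 29.
For P < ¥29 the firm produces nothing.

¥29 per unit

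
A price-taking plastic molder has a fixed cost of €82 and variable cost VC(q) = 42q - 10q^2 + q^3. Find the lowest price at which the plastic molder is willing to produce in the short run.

€17 per unit

The shutdown price is the minimum of AVC. VC = 42q - 10q^2 + q^3, so AVC = 42 - 10q + q^2.
dAVC/dq = -10 + 2q = 0 gives q = 5. min AVC = 42 - 10·5 + 5^2 = 17.
So the shutdown price is €17.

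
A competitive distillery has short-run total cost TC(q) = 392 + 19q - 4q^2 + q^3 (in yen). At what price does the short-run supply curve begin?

The shutdown price is the minimum of AVC. VC = 19q - 4q^2 + q^3, so AVC = 19 - 4q + q^2.
At the minimum of AVC, MC = AVC. MC = 19 - 8q + 3q^2; setting MC = AVC gives 2q^2 - 4q = 0, so q = 2. min AVC = 15.
So the shutdown price is ¥15.

¥15 per unit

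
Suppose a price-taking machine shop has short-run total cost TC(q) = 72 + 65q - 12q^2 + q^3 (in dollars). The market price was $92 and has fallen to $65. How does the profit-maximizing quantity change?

Output falls from 9 to 8

MC = 65 - 24q + 3q^2; the shutdown threshold is min AVC = $29 (at q = 6).
With P = $92 above the shutdown price, P = MC gives q = 9.
At P = $65 ≥ min AVC, set P = MC: q = 8. The firm stays open but cuts output.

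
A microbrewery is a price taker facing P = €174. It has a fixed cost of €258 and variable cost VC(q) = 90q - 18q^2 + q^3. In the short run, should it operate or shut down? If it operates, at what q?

Produce at q = 14

Strip out fixed cost: VC = 90q - 18q^2 + q^3. Then AVC = 90 - 18q + q^2 and MC = 90 - 36q + 3q^2.
AVC hits its minimum where MC = AVC, at q = 9, giving min AVC = 90 - 18·9 + 9^2 = €9.
Since P = €174 ≥ min AVC = €9, price covers variable cost and the firm should produce.
Solving P = MC: -84 - 36q + 3q^2 = 0 ⇒ q = -2 or 14. On the upward-sloping branch, q* = 14.
Check: AVC at q = 14 is €34 ≤ P, so revenue covers variable cost.
Profit = P·q − TC = 174·14 − 734 = €1702.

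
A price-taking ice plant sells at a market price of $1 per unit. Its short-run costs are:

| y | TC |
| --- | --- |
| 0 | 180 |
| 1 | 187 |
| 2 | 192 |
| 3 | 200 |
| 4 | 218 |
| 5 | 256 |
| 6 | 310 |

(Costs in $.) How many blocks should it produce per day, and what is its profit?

y = 0 (shut down); profit = -$180

Compute π = P·y − TC at each output: y=0: -180; y=1: -186; y=2: -190; y=3: -197; y=4: -214; y=5: -251; y=6: -304.
Profit is highest at y = 0. Equivalently, the lowest AVC in the table is 12/2 ≈ $6 at y = 2, and P = $1 falls below it — price never covers variable cost, so the firm shuts down and loses only its fixed cost.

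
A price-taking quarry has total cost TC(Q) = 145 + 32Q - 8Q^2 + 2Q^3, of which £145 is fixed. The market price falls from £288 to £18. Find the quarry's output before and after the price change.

MC = 32 - 16Q + 6Q^2; the shutdown threshold is min AVC = £24 (at Q = 2).
With P = £288 above the shutdown price, P = MC gives Q = 8.
At P = £18 < min AVC = £24, price no longer covers variable cost at any output, so the firm shuts down: Q = 0.

Output falls from 8 to 0 (the firm shuts down)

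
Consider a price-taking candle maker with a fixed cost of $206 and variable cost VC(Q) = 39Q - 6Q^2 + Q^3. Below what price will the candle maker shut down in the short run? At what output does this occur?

The shutdown price is the minimum of AVC. VC = 39Q - 6Q^2 + Q^3, so AVC = 39 - 6Q + Q^2.
At the minimum of AVC, MC = AVC. MC = 39 - 12Q + 3Q^2; setting MC = AVC gives 2Q^2 - 6Q = 0, so Q = 3. min AVC = 30.
So the shutdown price is $30.

$30 per unit, at Q = 3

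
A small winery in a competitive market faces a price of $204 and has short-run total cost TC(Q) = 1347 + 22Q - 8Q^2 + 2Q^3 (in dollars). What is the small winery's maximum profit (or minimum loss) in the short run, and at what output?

AVC = 22 - 8Q + 2Q^2 has its minimum $14 at Q = 2; price $204 clears that bar, so the firm operates.
MC = 22 - 16Q + 6Q^2. Setting P = MC and taking the root on the rising branch gives Q* = 7.
TR = 204·7 = 1428. TC = 1347 + 448 = 1795. Profit = 1428 − 1795 = -$367.
That loss of $367 beats the $1347 the firm would lose by shutting down; producing recovers $980 of fixed cost.

Profit = -$367 at Q = 7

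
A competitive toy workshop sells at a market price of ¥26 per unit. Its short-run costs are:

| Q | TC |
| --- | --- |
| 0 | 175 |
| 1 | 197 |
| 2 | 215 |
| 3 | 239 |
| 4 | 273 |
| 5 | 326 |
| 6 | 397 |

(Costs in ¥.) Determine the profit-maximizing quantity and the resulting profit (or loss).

Q = 3; profit = -¥161

Tabulate TR − TC: Q=0: -175; Q=1: -171; Q=2: -163; Q=3: -161; Q=4: -169; Q=5: -196; Q=6: -241.
Profit is maximized at Q = 3. AVC there is 64/3 = ¥21.33 ≤ P, so producing beats shutting down (which would give -¥175).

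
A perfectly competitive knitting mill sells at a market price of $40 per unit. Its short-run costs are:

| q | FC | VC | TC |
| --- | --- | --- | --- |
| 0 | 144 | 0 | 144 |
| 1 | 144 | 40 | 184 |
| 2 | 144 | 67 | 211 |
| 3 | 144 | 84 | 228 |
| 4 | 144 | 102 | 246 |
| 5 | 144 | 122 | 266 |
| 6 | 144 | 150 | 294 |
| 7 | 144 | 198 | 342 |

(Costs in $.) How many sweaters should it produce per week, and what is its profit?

q = 6; profit = -$54

Profit at each row (π = 40q − TC): q=0: -144; q=1: -144; q=2: -131; q=3: -108; q=4: -86; q=5: -66; q=6: -54; q=7: -62.
Profit is maximized at q = 6. AVC there is 150/6 = $25 ≤ P, so producing beats shutting down (which would give -$144).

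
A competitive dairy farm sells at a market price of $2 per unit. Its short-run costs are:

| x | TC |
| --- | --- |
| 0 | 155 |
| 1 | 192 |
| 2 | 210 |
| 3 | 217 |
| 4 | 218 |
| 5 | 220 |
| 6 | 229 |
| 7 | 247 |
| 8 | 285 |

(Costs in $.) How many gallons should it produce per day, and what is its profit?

Compute π = P·x − TC at each output: x=0: -155; x=1: -190; x=2: -206; x=3: -211; x=4: -210; x=5: -210; x=6: -217; x=7: -233; x=8: -269.
Profit is highest at x = 0. Equivalently, the lowest AVC in the table is 74/6 ≈ $12.33 at x = 6, and P = $2 falls below it — price never covers variable cost, so the firm shuts down and loses only its fixed cost.

x = 0 (shut down); profit = -$155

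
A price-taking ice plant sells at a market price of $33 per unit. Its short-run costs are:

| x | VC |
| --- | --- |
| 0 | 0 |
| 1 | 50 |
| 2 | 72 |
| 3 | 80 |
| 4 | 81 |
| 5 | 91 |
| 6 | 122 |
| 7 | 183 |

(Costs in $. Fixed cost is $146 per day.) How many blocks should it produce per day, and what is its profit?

Tabulate TR − TC: x=0: -146; x=1: -163; x=2: -152; x=3: -127; x=4: -95; x=5: -72; x=6: -70; x=7: -98.
Profit is maximized at x = 6. AVC there is 122/6 = $20.33 ≤ P, so producing beats shutting down (which would give -$146).

x = 6; profit = -$70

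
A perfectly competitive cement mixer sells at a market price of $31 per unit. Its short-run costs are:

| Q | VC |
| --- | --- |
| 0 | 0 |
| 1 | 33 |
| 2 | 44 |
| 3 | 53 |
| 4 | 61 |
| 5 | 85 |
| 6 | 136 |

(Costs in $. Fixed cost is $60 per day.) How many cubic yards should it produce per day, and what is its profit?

Profit at each row (π = 31Q − TC): Q=0: -60; Q=1: -62; Q=2: -42; Q=3: -20; Q=4: 3; Q=5: 10; Q=6: -10.
Profit is maximized at Q = 5. AVC there is 85/5 = $17 ≤ P, so producing beats shutting down (which would give -$60).

Q = 5; profit = $10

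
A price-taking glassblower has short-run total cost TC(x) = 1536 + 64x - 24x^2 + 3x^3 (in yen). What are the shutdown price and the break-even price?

Shutdown price = ¥16; break-even price = ¥256

AVC = 64 - 24x + 3x^2; minimized at x = 4, giving min AVC = ¥16. That is the shutdown price.
ATC = 1536/x + 64 - 24x + 3x^2. Setting dATC/dx = −1536/x^2 − 24 + 6x = 0 gives x = 8 (since 6·8^3 − 24·8^2 = 1536).
min ATC = 1536/8 + 64 − 24·8 + 3·8^2 = ¥256. That is the break-even price.
Between these two prices the firm operates at a loss; above ¥256 it earns a profit.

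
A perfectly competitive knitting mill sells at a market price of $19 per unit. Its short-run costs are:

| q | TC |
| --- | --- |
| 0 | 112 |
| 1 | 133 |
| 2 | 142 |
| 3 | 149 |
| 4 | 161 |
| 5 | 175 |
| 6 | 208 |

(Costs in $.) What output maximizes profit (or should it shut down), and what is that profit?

q = 5; profit = -$80

Tabulate TR − TC: q=0: -112; q=1: -114; q=2: -104; q=3: -92; q=4: -85; q=5: -80; q=6: -94.
Profit is maximized at q = 5. AVC there is 63/5 = $12.60 ≤ P, so producing beats shutting down (which would give -$112).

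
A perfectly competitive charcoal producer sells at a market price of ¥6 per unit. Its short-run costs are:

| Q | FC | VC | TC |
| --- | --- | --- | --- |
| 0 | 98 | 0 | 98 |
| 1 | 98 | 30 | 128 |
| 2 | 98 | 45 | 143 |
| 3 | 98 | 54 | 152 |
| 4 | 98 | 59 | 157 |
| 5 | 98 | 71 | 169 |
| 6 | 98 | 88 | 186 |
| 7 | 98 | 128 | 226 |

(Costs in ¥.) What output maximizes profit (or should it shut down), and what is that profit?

Q = 0 (shut down); profit = -¥98

Compute π = P·Q − TC at each output: Q=0: -98; Q=1: -122; Q=2: -131; Q=3: -134; Q=4: -133; Q=5: -139; Q=6: -150; Q=7: -184.
Profit is highest at Q = 0. Equivalently, the lowest AVC in the table is 71/5 ≈ ¥14.20 at Q = 5, and P = ¥6 falls below it — price never covers variable cost, so the firm shuts down and loses only its fixed cost.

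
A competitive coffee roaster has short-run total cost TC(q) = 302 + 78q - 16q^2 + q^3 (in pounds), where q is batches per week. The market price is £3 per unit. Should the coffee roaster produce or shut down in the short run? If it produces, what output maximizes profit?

Shut down

Strip out fixed cost: VC = 78q - 16q^2 + q^3. Then AVC = 78 - 16q + q^2 and MC = 78 - 32q + 3q^2.
AVC hits its minimum where MC = AVC, at q = 8, giving min AVC = 78 - 16·8 + 8^2 = £14.
Since P = £3 < min AVC = £14, price fails to cover variable cost at any output.
Shutting down limits the loss to fixed cost, £302.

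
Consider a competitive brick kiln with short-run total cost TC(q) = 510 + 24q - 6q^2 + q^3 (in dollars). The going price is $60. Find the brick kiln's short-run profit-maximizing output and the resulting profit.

AVC = 24 - 6q + q^2; min AVC = $15 at q = 3. Since P = $60 ≥ min AVC, the firm produces.
With MC = 24 - 12q + 3q^2, P = MC on the upward-sloping part at q* = 6.
TR = 60·6 = 360. TC = 510 + 144 = 654. Profit = 360 − 654 = -$294.
That loss of $294 beats the $510 the firm would lose by shutting down; producing recovers $216 of fixed cost.

Profit = -$294 at q = 6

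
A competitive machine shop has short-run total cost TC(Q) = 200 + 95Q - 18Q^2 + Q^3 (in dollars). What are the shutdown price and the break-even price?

Shutdown price = $14; break-even price = $35

Shutdown price = min AVC. AVC = 95 - 18Q + Q^2, with vertex at Q = 9 and minimum $14.
ATC = 200/Q + 95 - 18Q + Q^2. Setting dATC/dQ = −200/Q^2 − 18 + 2Q = 0 gives Q = 10 (since 2·10^3 − 18·10^2 = 200).
min ATC = 200/10 + 95 − 18·10 + 10^2 = $35. That is the break-even price.
Between these two prices the firm operates at a loss; above $35 it earns a profit.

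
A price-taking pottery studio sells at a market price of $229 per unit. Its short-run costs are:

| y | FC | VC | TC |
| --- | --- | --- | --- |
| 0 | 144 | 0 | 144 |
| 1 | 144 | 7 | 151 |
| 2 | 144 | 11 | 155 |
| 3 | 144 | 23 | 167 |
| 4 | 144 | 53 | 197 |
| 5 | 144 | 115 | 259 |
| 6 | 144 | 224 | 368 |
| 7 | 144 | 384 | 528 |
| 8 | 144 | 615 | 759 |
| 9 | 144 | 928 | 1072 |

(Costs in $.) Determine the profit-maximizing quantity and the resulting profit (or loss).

Compute π = P·y − TC at each output: y=0: -144; y=1: 78; y=2: 303; y=3: 520; y=4: 719; y=5: 886; y=6: 1006; y=7: 1075; y=8: 1073; y=9: 989.
Profit is maximized at y = 7. AVC there is 384/7 = $54.86 ≤ P, so producing beats shutting down (which would give -$144).

y = 7; profit = $1075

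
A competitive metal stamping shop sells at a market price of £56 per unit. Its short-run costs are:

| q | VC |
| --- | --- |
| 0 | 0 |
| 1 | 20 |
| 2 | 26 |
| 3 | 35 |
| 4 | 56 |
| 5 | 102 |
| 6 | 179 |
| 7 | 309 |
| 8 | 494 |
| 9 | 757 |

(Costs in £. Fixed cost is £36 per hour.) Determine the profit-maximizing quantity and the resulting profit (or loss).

q = 5; profit = £142

Profit at each row (π = 56q − TC): q=0: -36; q=1: 0; q=2: 50; q=3: 97; q=4: 132; q=5: 142; q=6: 121; q=7: 47; q=8: -82; q=9: -289.
Profit is maximized at q = 5. AVC there is 102/5 = £20.40 ≤ P, so producing beats shutting down (which would give -£36).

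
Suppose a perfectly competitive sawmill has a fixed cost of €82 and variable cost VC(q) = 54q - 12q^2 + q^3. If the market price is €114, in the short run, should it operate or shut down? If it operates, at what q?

Variable cost is VC = 54q - 12q^2 + q^3, so AVC = VC/q = 54 - 12q + q^2 and MC = dTC/dq = 54 - 24q + 3q^2.
AVC hits its minimum where MC = AVC, at q = 6, giving min AVC = 54 - 12·6 + 6^2 = €18.
P = €114 exceeds min AVC = €18, so the firm stays open.
Set P = MC: 114 = 54 - 24q + 3q^2 → -60 - 24q + 3q^2 = 0. The roots are q = -2 and q = 10; the profit-maximizing output is on the rising part of MC, so q* = 10.
Check: AVC at q = 10 is €34 ≤ P, so revenue covers variable cost.
Profit = P·q − TC = 114·10 − 422 = €718.

Produce at q = 10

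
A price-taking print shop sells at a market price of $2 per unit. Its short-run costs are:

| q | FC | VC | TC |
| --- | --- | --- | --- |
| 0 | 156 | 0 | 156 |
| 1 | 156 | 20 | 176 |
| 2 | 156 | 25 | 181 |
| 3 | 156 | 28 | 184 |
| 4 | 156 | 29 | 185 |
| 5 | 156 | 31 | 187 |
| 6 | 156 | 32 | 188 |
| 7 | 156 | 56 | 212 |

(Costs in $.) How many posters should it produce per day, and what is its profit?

q = 0 (shut down); profit = -$156

Tabulate TR − TC: q=0: -156; q=1: -174; q=2: -177; q=3: -178; q=4: -177; q=5: -177; q=6: -176; q=7: -198.
Profit is highest at q = 0. Equivalently, the lowest AVC in the table is 32/6 ≈ $5.33 at q = 6, and P = $2 falls below it — price never covers variable cost, so the firm shuts down and loses only its fixed cost.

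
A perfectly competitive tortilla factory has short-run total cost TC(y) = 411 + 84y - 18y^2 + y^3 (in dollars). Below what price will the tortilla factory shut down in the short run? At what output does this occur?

The shutdown price is the minimum of AVC. VC = 84y - 18y^2 + y^3, so AVC = 84 - 18y + y^2.
At the minimum of AVC, MC = AVC. MC = 84 - 36y + 3y^2; setting MC = AVC gives 2y^2 - 18y = 0, so y = 9. min AVC = 3.
For P < $3 the firm produces nothing.

$3 per unit, at y = 9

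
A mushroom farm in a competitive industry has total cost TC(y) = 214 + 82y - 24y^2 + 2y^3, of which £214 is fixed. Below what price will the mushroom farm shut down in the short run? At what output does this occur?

Short-run supply begins at min AVC. From VC = 82y - 24y^2 + 2y^3, AVC = 82 - 24y + 2y^2.
At the minimum of AVC, MC = AVC. MC = 82 - 48y + 6y^2; setting MC = AVC gives 4y^2 - 24y = 0, so y = 6. min AVC = 10.
So the shutdown price is £10.

£10 per unit, at y = 6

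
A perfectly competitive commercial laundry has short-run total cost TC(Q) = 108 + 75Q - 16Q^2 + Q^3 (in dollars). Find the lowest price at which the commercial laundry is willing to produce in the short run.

$11 per unit

Short-run supply begins at min AVC. From VC = 75Q - 16Q^2 + Q^3, AVC = 75 - 16Q + Q^2.
At the minimum of AVC, MC = AVC. MC = 75 - 32Q + 3Q^2; setting MC = AVC gives 2Q^2 - 16Q = 0, so Q = 8. min AVC = 11.
So the shutdown price is $11.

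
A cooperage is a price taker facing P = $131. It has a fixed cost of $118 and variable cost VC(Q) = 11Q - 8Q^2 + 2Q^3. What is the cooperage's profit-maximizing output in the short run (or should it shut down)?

From TC, MC = TC'(Q) = 11 - 16Q + 6Q^2 and AVC = VC/Q = 11 - 8Q + 2Q^2.
AVC hits its minimum where MC = AVC, at Q = 2, giving min AVC = 11 - 8·2 + 2·2^2 = $3.
P = $131 exceeds min AVC = $3, so the firm stays open.
Set P = MC: 131 = 11 - 16Q + 6Q^2 → -120 - 16Q + 6Q^2 = 0. The roots are Q = -10/3 and Q = 6; the profit-maximizing output is on the rising part of MC, so Q* = 6.
Check: AVC at Q = 6 is $35 ≤ P, so revenue covers variable cost.
Profit = P·Q − TC = 131·6 − 328 = $458.

Produce at Q = 6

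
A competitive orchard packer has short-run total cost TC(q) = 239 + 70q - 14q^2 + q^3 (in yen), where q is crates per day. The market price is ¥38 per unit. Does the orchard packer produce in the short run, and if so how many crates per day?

Produce at q = 8

Variable cost is VC = 70q - 14q^2 + q^3, so AVC = VC/q = 70 - 14q + q^2 and MC = dTC/dq = 70 - 28q + 3q^2.
The AVC parabola has its vertex at q = 14/2 = 7, where AVC = 70 - 14·7 + 7^2 = ¥21.
Because ¥38 ≥ ¥21, revenue can cover variable cost; the firm operates.
P = MC gives 32 - 28q + 3q^2 = 0, with roots 4/3 and 8. Take the larger (rising MC): q* = 8.
Check: AVC at q = 8 is ¥22 ≤ P, so revenue covers variable cost.
Profit = P·q − TC = 38·8 − 415 = -¥111, a loss, but smaller than the ¥239 fixed cost the firm would lose by shutting down.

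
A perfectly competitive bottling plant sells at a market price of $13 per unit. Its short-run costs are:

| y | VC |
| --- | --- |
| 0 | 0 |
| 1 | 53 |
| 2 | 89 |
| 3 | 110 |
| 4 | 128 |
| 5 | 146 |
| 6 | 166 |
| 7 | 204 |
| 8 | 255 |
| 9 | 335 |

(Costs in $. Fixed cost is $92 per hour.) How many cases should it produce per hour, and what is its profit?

y = 0 (shut down); profit = -$92

Tabulate TR − TC: y=0: -92; y=1: -132; y=2: -155; y=3: -163; y=4: -168; y=5: -173; y=6: -180; y=7: -205; y=8: -243; y=9: -310.
Profit is highest at y = 0. Equivalently, the lowest AVC in the table is 166/6 ≈ $27.67 at y = 6, and P = $13 falls below it — price never covers variable cost, so the firm shuts down and loses only its fixed cost.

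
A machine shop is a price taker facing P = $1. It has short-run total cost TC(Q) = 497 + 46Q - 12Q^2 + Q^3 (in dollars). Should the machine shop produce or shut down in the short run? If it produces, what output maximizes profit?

Strip out fixed cost: VC = 46Q - 12Q^2 + Q^3. Then AVC = 46 - 12Q + Q^2 and MC = 46 - 24Q + 3Q^2.
AVC hits its minimum where MC = AVC, at Q = 6, giving min AVC = 46 - 12·6 + 6^2 = $10.
With P < min AVC ($1 < $10), every unit sold adds to the loss.
Shutting down limits the loss to fixed cost, $497.

Shut down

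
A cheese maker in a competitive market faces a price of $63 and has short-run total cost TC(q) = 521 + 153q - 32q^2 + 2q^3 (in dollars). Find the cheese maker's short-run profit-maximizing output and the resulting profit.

Profit = -$197 at q = 9

AVC = 153 - 32q + 2q^2 has its minimum $25 at q = 8; price $63 clears that bar, so the firm operates.
With MC = 153 - 64q + 6q^2, P = MC on the upward-sloping part at q* = 9.
TR = 63·9 = 567. TC = 521 + 243 = 764. Profit = 567 − 764 = -$197.
That loss of $197 beats the $521 the firm would lose by shutting down; producing recovers $324 of fixed cost.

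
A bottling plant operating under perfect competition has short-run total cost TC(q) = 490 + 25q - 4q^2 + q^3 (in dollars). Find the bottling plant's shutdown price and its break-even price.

Shutdown price = $21; break-even price = $116

AVC = 25 - 4q + q^2; minimized at q = 2, giving min AVC = $21. That is the shutdown price.
ATC = 490/q + 25 - 4q + q^2. Setting dATC/dq = −490/q^2 − 4 + 2q = 0 gives q = 7 (since 2·7^3 − 4·7^2 = 490).
min ATC = 490/7 + 25 − 4·7 + 7^2 = $116. That is the break-even price.
Between these two prices the firm operates at a loss; above $116 it earns a profit.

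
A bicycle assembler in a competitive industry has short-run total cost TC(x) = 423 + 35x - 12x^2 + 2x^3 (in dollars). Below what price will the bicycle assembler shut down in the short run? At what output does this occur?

The shutdown price is the minimum of AVC. VC = 35x - 12x^2 + 2x^3, so AVC = 35 - 12x + 2x^2.
dAVC/dx = -12 + 4x = 0 gives x = 3. min AVC = 35 - 12·3 + 2·3^2 = 17.
So the shutdown price is $17.

$17 per unit, at x = 3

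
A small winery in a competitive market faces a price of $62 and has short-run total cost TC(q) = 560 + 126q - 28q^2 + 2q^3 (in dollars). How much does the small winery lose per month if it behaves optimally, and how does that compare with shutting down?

Profit = -$304 at q = 8

AVC = 126 - 28q + 2q^2 has its minimum $28 at q = 7; price $62 clears that bar, so the firm operates.
MC = 126 - 56q + 6q^2. Setting P = MC and taking the root on the rising branch gives q* = 8.
TR = 62·8 = 496. TC = 560 + 240 = 800. Profit = 496 − 800 = -$304.
By producing, the firm covers all variable cost plus $256 of fixed cost; shutting down would lose the full $560.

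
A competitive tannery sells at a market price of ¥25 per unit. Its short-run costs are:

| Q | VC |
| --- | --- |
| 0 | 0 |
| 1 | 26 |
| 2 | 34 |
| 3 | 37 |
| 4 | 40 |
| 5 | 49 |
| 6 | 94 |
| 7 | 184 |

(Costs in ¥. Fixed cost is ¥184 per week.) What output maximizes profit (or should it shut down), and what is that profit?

Compute π = P·Q − TC at each output: Q=0: -184; Q=1: -185; Q=2: -168; Q=3: -146; Q=4: -124; Q=5: -108; Q=6: -128; Q=7: -193.
Profit is maximized at Q = 5. AVC there is 49/5 = ¥9.80 ≤ P, so producing beats shutting down (which would give -¥184).

Q = 5; profit = -¥108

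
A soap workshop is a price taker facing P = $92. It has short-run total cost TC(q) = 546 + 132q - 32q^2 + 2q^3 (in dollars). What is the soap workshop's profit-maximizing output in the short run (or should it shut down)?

Variable cost is VC = 132q - 32q^2 + 2q^3, so AVC = VC/q = 132 - 32q + 2q^2 and MC = dTC/dq = 132 - 64q + 6q^2.
The AVC parabola has its vertex at q = 32/4 = 8, where AVC = 132 - 32·8 + 2·8^2 = $4.
P = $92 exceeds min AVC = $4, so the firm stays open.
P = MC gives 40 - 64q + 6q^2 = 0, with roots 2/3 and 10. Take the larger (rising MC): q* = 10.
Check: AVC at q = 10 is $12 ≤ P, so revenue covers variable cost.
Profit = P·q − TC = 92·10 − 666 = $254.

Produce at q = 10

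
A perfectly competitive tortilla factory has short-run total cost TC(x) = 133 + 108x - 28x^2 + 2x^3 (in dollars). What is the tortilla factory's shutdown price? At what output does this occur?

$10 per unit, at x = 7

The shutdown price is the minimum of AVC. VC = 108x - 28x^2 + 2x^3, so AVC = 108 - 28x + 2x^2.
dAVC/dx = -28 + 4x = 0 gives x = 7. min AVC = 108 - 28·7 + 2·7^2 = 10.
So the shutdown price is $10.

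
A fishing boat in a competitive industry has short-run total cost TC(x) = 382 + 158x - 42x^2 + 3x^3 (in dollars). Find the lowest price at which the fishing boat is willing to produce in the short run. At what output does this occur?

Short-run supply begins at min AVC. From VC = 158x - 42x^2 + 3x^3, AVC = 158 - 42x + 3x^2.
At the minimum of AVC, MC = AVC. MC = 158 - 84x + 9x^2; setting MC = AVC gives 6x^2 - 42x = 0, so x = 7. min AVC = 11.
So the shutdown price is $11.

$11 per unit, at x = 7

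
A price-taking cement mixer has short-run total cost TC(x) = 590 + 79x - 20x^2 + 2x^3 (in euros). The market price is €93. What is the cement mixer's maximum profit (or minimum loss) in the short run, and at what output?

AVC = 79 - 20x + 2x^2 has its minimum €29 at x = 5; price €93 clears that bar, so the firm operates.
MC = 79 - 40x + 6x^2. Setting P = MC and taking the root on the rising branch gives x* = 7.
TR = 93·7 = 651. TC = 590 + 259 = 849. Profit = 651 − 849 = -€198.
Shutting down would mean losing the fixed cost of €590, so operating at a loss of €198 is better by €392.

Profit = -€198 at x = 7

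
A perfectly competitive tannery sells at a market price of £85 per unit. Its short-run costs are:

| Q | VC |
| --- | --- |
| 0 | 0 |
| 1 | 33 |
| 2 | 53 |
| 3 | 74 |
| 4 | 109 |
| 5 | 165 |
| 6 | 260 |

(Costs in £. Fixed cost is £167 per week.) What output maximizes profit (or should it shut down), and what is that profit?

Tabulate TR − TC: Q=0: -167; Q=1: -115; Q=2: -50; Q=3: 14; Q=4: 64; Q=5: 93; Q=6: 83.
Profit is maximized at Q = 5. AVC there is 165/5 = £33 ≤ P, so producing beats shutting down (which would give -£167).

Q = 5; profit = £93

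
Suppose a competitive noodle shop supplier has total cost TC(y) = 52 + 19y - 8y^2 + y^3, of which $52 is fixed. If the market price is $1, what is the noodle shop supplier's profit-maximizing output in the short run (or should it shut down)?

From TC, MC = TC'(y) = 19 - 16y + 3y^2 and AVC = VC/y = 19 - 8y + y^2.
The AVC parabola has its vertex at y = 8/2 = 4, where AVC = 19 - 8·4 + 4^2 = $3.
With P < min AVC ($1 < $3), every unit sold adds to the loss.
Best response: produce nothing and absorb the $52 fixed cost.

Shut down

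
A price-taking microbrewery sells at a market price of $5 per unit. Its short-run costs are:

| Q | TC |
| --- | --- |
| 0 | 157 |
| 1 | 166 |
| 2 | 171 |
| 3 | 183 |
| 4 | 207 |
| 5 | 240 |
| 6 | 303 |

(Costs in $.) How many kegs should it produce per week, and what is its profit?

Q = 0 (shut down); profit = -$157

Compute π = P·Q − TC at each output: Q=0: -157; Q=1: -161; Q=2: -161; Q=3: -168; Q=4: -187; Q=5: -215; Q=6: -273.
Profit is highest at Q = 0. Equivalently, the lowest AVC in the table is 14/2 ≈ $7 at Q = 2, and P = $5 falls below it — price never covers variable cost, so the firm shuts down and loses only its fixed cost.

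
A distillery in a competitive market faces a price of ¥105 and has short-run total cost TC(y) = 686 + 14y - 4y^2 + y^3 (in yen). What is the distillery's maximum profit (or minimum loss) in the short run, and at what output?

Profit = -¥196 at y = 7

AVC = 14 - 4y + y^2 has its minimum ¥10 at y = 2; price ¥105 clears that bar, so the firm operates.
With MC = 14 - 8y + 3y^2, P = MC on the upward-sloping part at y* = 7.
TR = 105·7 = 735. TC = 686 + 245 = 931. Profit = 735 − 931 = -¥196.
Shutting down would mean losing the fixed cost of ¥686, so operating at a loss of ¥196 is better by ¥490.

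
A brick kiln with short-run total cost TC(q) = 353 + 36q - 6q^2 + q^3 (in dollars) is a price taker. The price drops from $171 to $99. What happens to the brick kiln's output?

Output falls from 9 to 7

MC = 36 - 12q + 3q^2; the shutdown threshold is min AVC = $27 (at q = 3).
With P = $171 above the shutdown price, P = MC gives q = 9.
At P = $99 ≥ min AVC, set P = MC: q = 7. The firm stays open but cuts output.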